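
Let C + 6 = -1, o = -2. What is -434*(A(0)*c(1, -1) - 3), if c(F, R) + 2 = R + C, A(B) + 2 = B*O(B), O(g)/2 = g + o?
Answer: -7378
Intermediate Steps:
C = -7 (C = -6 - 1 = -7)
O(g) = -4 + 2*g (O(g) = 2*(g - 2) = 2*(-2 + g) = -4 + 2*g)
A(B) = -2 + B*(-4 + 2*B)
c(F, R) = -9 + R (c(F, R) = -2 + (R - 7) = -2 + (-7 + R) = -9 + R)
-434*(A(0)*c(1, -1) - 3) = -434*((-2 + 2*0*(-2 + 0))*(-9 - 1) - 3) = -434*((-2 + 2*0*(-2))*(-10) - 3) = -434*((-2 + 0)*(-10) - 3) = -434*(-2*(-10) - 3) = -434*(20 - 3) = -434*17 = -7378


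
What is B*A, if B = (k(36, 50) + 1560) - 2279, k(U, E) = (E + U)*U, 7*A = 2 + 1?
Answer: 7131/7 ≈ 1018.7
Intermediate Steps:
A = 3/7 (A = (2 + 1)/7 = (1/7)*3 = 3/7 ≈ 0.42857)
k(U, E) = U*(E + U)
B = 2377 (B = (36*(50 + 36) + 1560) - 2279 = (36*86 + 1560) - 2279 = (3096 + 1560) - 2279 = 4656 - 2279 = 2377)
B*A = 2377*(3/7) = 7131/7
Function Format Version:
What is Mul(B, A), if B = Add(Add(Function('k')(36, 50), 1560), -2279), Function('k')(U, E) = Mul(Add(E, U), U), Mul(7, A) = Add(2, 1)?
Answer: Rational(7131, 7) ≈ 1018.7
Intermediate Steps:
A = Rational(3, 7) (A = Mul(Rational(1, 7), Add(2, 1)) = Mul(Rational(1, 7), 3) = Rational(3, 7) ≈ 0.42857)
Function('k')(U, E) = Mul(U, Add(E, U))
B = 2377 (B = Add(Add(Mul(36, Add(50, 36)), 1560), -2279) = Add(Add(Mul(36, 86), 1560), -2279) = Add(Add(3096, 1560), -2279) = Add(4656, -2279) = 2377)
Mul(B, A) = Mul(2377, Rational(3, 7)) = Rational(7131, 7)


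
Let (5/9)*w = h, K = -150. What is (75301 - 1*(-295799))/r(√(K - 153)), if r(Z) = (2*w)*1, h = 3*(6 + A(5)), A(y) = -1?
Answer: 61850/9 ≈ 6872.2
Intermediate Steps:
h = 15 (h = 3*(6 - 1) = 3*5 = 15)
w = 27 (w = (9/5)*15 = 27)
r(Z) = 54 (r(Z) = (2*27)*1 = 54*1 = 54)
(75301 - 1*(-295799))/r(√(K - 153)) = (75301 - 1*(-295799))/54 = (75301 + 295799)*(1/54) = 371100*(1/54) = 61850/9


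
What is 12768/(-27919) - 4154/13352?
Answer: -143226931/186387244 ≈ -0.76844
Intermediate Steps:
12768/(-27919) - 4154/13352 = 12768*(-1/27919) - 4154*1/13352 = -12768/27919 - 2077/6676 = -143226931/186387244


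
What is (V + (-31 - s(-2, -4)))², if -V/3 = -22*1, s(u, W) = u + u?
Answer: 1521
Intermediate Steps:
s(u, W) = 2*u
V = 66 (V = -(-66) = -3*(-22) = 66)
(V + (-31 - s(-2, -4)))² = (66 + (-31 - 2*(-2)))² = (66 + (-31 - 1*(-4)))² = (66 + (-31 + 4))² = (66 - 27)² = 39² = 1521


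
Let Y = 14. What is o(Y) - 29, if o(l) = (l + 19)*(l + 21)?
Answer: 1126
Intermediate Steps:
o(l) = (19 + l)*(21 + l)
o(Y) - 29 = (399 + 14**2 + 40*14) - 29 = (399 + 196 + 560) - 29 = 1155 - 29 = 1126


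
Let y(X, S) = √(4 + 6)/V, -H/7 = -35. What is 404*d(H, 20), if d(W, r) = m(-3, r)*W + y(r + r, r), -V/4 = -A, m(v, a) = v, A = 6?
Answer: -296940 + 101*√10/6 ≈ -2.9689e+5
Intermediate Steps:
H = 245 (H = -7*(-35) = 245)
V = 24 (V = -(-4)*6 = -4*(-6) = 24)
y(X, S) = √10/24 (y(X, S) = √(4 + 6)/24 = √10*(1/24) = √10/24)
d(W, r) = -3*W + √10/24
404*d(H, 20) = 404*(-3*245 + √10/24) = 404*(-735 + √10/24) = -296940 + 101*√10/6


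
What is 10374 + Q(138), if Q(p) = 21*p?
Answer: 13272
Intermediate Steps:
10374 + Q(138) = 10374 + 21*138 = 10374 + 2898 = 13272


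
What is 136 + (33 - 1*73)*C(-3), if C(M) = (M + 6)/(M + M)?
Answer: 156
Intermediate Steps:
C(M) = (6 + M)/(2*M) (C(M) = (6 + M)/((2*M)) = (6 + M)*(1/(2*M)) = (6 + M)/(2*M))
136 + (33 - 1*73)*C(-3) = 136 + (33 - 1*73)*((½)*(6 - 3)/(-3)) = 136 + (33 - 73)*((½)*(-⅓)*3) = 136 - 40*(-½) = 136 + 20 = 156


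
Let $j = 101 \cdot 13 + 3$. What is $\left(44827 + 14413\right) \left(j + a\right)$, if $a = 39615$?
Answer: $2424752440$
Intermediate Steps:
$j = 1316$ ($j = 1313 + 3 = 1316$)
$\left(44827 + 14413\right) \left(j + a\right) = \left(44827 + 14413\right) \left(1316 + 39615\right) = 59240 \cdot 40931 = 2424752440$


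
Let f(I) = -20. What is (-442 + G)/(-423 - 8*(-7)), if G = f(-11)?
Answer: 462/367 ≈ 1.2589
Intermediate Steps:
G = -20
(-442 + G)/(-423 - 8*(-7)) = (-442 - 20)/(-423 - 8*(-7)) = -462/(-423 + 56) = -462/(-367) = -462*(-1/367) = 462/367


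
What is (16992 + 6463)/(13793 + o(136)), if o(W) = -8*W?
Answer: 4691/2541 ≈ 1.8461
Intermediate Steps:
(16992 + 6463)/(13793 + o(136)) = (16992 + 6463)/(13793 - 8*136) = 23455/(13793 - 1088) = 23455/12705 = 23455*(1/12705) = 4691/2541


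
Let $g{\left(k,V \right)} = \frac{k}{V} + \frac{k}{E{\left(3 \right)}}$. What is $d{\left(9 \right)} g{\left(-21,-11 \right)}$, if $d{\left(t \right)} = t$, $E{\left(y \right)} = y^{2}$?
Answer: $- \frac{42}{11} \approx -3.8182$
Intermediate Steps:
$g{\left(k,V \right)} = \frac{k}{9} + \frac{k}{V}$ ($g{\left(k,V \right)} = \frac{k}{V} + \frac{k}{3^{2}} = \frac{k}{V} + \frac{k}{9} = \frac{k}{9} + \frac{k}{V}$)
$d{\left(9 \right)} g{\left(-21,-11 \right)} = 9 \left(\frac{1}{9} \left(-21\right) - \frac{21}{-11}\right) = 9 \left(- \frac{7}{3} - - \frac{21}{11}\right) = 9 \left(- \frac{7}{3} + \frac{21}{11}\right) = 9 \left(- \frac{14}{33}\right) = - \frac{42}{11}$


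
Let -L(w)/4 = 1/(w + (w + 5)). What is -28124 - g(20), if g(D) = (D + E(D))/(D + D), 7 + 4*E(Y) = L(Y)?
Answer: -202496081/7200 ≈ -28124.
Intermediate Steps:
L(w) = -4/(5 + 2*w) (L(w) = -4/(w + (w + 5)) = -4/(w + (5 + w)) = -4/(5 + 2*w))
E(Y) = -7/4 - 1/(5 + 2*Y) (E(Y) = -7/4 + (-4/(5 + 2*Y))/4 = -7/4 - 1/(5 + 2*Y))
g(D) = (D + (-39 - 14*D)/(4*(5 + 2*D)))/(2*D) (g(D) = (D + (-39 - 14*D)/(4*(5 + 2*D)))/(D + D) = (D + (-39 - 14*D)/(4*(5 + 2*D)))/((2*D)) = (D + (-39 - 14*D)/(4*(5 + 2*D)))*(1/(2*D)) = (D + (-39 - 14*D)/(4*(5 + 2*D)))/(2*D))
-28124 - g(20) = -28124 - (-39 + 6*20 + 8*20²)/(8*20*(5 + 2*20)) = -28124 - (-39 + 120 + 8*400)/(8*20*(5 + 40)) = -28124 - (-39 + 120 + 3200)/(8*20*45) = -28124 - 3281/(8*20*45) = -28124 - 1*3281/7200 = -28124 - 3281/7200 = -202496081/7200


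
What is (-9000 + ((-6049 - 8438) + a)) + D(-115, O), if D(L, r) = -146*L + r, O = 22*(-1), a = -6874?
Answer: -13593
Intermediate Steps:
O = -22
D(L, r) = r - 146*L
(-9000 + ((-6049 - 8438) + a)) + D(-115, O) = (-9000 + ((-6049 - 8438) - 6874)) + (-22 - 146*(-115)) = (-9000 + (-14487 - 6874)) + (-22 + 16790) = (-9000 - 21361) + 16768 = -30361 + 16768 = -13593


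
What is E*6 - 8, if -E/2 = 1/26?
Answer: -110/13 ≈ -8.4615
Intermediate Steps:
E = -1/13 (E = -2/26 = -2*1/26 = -1/13 ≈ -0.076923)
E*6 - 8 = -1/13*6 - 8 = -6/13 - 8 = -110/13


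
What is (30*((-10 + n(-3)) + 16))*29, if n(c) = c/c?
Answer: 6090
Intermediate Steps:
n(c) = 1
(30*((-10 + n(-3)) + 16))*29 = (30*((-10 + 1) + 16))*29 = (30*(-9 + 16))*29 = (30*7)*29 = 210*29 = 6090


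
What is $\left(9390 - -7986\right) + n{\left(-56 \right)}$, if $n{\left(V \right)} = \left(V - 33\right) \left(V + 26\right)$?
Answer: $20046$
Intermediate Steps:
$n{\left(V \right)} = \left(-33 + V\right) \left(26 + V\right)$
$\left(9390 - -7986\right) + n{\left(-56 \right)} = \left(9390 - -7986\right) - \left(466 - 3136\right) = \left(9390 + 7986\right) + \left(-858 + 3136 + 392\right) = 17376 + 2670 = 20046$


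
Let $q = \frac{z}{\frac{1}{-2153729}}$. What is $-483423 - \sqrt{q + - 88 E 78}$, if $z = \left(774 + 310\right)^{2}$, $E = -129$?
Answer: $-483423 - 8 i \sqrt{39542989037} \approx -4.8342 \cdot 10^{5} - 1.5908 \cdot 10^{6} i$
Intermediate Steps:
$z = 1175056$ ($z = 1084^{2} = 1175056$)
$q = -2530752183824$ ($q = \frac{1175056}{\frac{1}{-2153729}} = \frac{1175056}{- \frac{1}{2153729}} = 1175056 \left(-2153729\right) = -2530752183824$)
$-483423 - \sqrt{q + - 88 E 78} = -483423 - \sqrt{-2530752183824 + \left(-88\right) \left(-129\right) 78} = -483423 - \sqrt{-2530752183824 + 11352 \cdot 78} = -483423 - \sqrt{-2530752183824 + 885456} = -483423 - \sqrt{-2530751298368} = -483423 - 8 i \sqrt{39542989037}$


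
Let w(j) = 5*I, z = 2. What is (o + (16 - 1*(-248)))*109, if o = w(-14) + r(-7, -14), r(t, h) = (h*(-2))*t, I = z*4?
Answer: 11772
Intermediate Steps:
I = 8 (I = 2*4 = 8)
w(j) = 40 (w(j) = 5*8 = 40)
r(t, h) = -2*h*t (r(t, h) = (-2*h)*t = -2*h*t)
o = -156 (o = 40 - 2*(-14)*(-7) = 40 - 196 = -156)
(o + (16 - 1*(-248)))*109 = (-156 + (16 - 1*(-248)))*109 = (-156 + (16 + 248))*109 = (-156 + 264)*109 = 108*109 = 11772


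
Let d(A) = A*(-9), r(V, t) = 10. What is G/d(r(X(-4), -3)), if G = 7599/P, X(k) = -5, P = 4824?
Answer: -2533/144720 ≈ -0.017503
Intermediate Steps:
d(A) = -9*A
G = 2533/1608 (G = 7599/4824 = 7599*(1/4824) = 2533/1608 ≈ 1.5752)
G/d(r(X(-4), -3)) = 2533/(1608*((-9*10))) = (2533/1608)/(-90) = (2533/1608)*(-1/90) = -2533/144720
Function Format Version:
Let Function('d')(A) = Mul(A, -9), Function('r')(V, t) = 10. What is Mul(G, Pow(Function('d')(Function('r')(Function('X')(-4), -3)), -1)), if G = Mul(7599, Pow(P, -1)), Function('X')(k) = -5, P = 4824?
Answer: Rational(-2533, 144720) ≈ -0.017503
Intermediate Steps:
Function('d')(A) = Mul(-9, A)
G = Rational(2533, 1608) (G = Mul(7599, Pow(4824, -1)) = Mul(7599, Rational(1, 4824)) = Rational(2533, 1608) ≈ 1.5752)
Mul(G, Pow(Function('d')(Function('r')(Function('X')(-4), -3)), -1)) = Mul(Rational(2533, 1608), Pow(Mul(-9, 10), -1)) = Mul(Rational(2533, 1608), Pow(-90, -1)) = Mul(Rational(2533, 1608), Rational(-1, 90)) = Rational(-2533, 144720)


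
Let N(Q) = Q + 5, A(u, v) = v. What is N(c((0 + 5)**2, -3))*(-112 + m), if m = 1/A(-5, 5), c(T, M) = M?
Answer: -1118/5 ≈ -223.60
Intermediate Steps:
m = 1/5 ≈ 0.20000
N(Q) = 5 + Q
N(c((0 + 5)**2, -3))*(-112 + m) = (5 - 3)*(-112 + 1/5) = 2*(-559/5) = -1118/5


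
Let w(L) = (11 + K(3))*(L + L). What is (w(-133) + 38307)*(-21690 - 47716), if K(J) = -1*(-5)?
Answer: -2363343706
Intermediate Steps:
K(J) = 5
w(L) = 32*L (w(L) = (11 + 5)*(L + L) = 16*(2*L) = 32*L)
(w(-133) + 38307)*(-21690 - 47716) = (32*(-133) + 38307)*(-21690 - 47716) = (-4256 + 38307)*(-69406) = 34051*(-69406) = -2363343706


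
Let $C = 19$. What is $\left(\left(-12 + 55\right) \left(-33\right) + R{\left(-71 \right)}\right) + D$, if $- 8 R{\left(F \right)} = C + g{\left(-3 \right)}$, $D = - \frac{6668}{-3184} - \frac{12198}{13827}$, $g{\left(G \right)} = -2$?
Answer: $- \frac{10418651145}{7337528} \approx -1419.9$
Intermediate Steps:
$D = \frac{4446667}{3668764}$ ($D = \left(-6668\right) \left(- \frac{1}{3184}\right) - \frac{4066}{4609} = \frac{1667}{796} - \frac{4066}{4609} = \frac{4446667}{3668764} \approx 1.212$)
$R{\left(F \right)} = - \frac{17}{8}$ ($R{\left(F \right)} = - \frac{19 - 2}{8} = \left(- \frac{1}{8}\right) 17 = - \frac{17}{8}$)
$\left(\left(-12 + 55\right) \left(-33\right) + R{\left(-71 \right)}\right) + D = \left(\left(-12 + 55\right) \left(-33\right) - \frac{17}{8}\right) + \frac{4446667}{3668764} = \left(43 \left(-33\right) - \frac{17}{8}\right) + \frac{4446667}{3668764} = \left(-1419 - \frac{17}{8}\right) + \frac{4446667}{3668764} = - \frac{11369}{8} + \frac{4446667}{3668764} = - \frac{10418651145}{7337528}$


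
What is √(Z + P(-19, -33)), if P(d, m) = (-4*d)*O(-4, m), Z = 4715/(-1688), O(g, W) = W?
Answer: 61*I*√480658/844 ≈ 50.108*I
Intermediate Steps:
Z = -4715/1688 (Z = 4715*(-1/1688) = -4715/1688 ≈ -2.7932)
P(d, m) = -4*d*m (P(d, m) = (-4*d)*m = -4*d*m)
√(Z + P(-19, -33)) = √(-4715/1688 - 4*(-19)*(-33)) = √(-4715/1688 - 2508) = √(-4238219/1688) = 61*I*√480658/844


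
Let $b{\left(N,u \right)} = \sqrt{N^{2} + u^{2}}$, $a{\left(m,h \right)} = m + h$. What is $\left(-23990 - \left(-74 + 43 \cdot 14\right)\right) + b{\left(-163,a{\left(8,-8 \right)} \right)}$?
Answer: $-24355$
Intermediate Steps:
$a{\left(m,h \right)} = h + m$
$\left(-23990 - \left(-74 + 43 \cdot 14\right)\right) + b{\left(-163,a{\left(8,-8 \right)} \right)} = \left(-23990 - \left(-74 + 43 \cdot 14\right)\right) + \sqrt{\left(-163\right)^{2} + \left(-8 + 8\right)^{2}} = \left(-23990 - \left(-74 + 602\right)\right) + \sqrt{26569 + 0^{2}} = \left(-23990 - 528\right) + \sqrt{26569 + 0} = \left(-23990 - 528\right) + \sqrt{26569} = -24518 + 163 = -24355$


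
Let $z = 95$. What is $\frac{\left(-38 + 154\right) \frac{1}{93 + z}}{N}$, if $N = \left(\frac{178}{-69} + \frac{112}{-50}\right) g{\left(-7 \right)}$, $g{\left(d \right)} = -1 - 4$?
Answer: $\frac{10005}{390758} \approx 0.025604$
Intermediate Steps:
$g{\left(d \right)} = -5$
$N = \frac{8314}{345}$ ($N = \left(\frac{178}{-69} + \frac{112}{-50}\right) \left(-5\right) = \left(178 \left(- \frac{1}{69}\right) + 112 \left(- \frac{1}{50}\right)\right) \left(-5\right) = \left(- \frac{178}{69} - \frac{56}{25}\right) \left(-5\right) = \left(- \frac{8314}{1725}\right) \left(-5\right) = \frac{8314}{345} \approx 24.099$)
$\frac{\left(-38 + 154\right) \frac{1}{93 + z}}{N} = \frac{\left(-38 + 154\right) \frac{1}{93 + 95}}{\frac{8314}{345}} = \frac{116}{188} \cdot \frac{345}{8314} = 116 \cdot \frac{1}{188} \cdot \frac{345}{8314} = \frac{29}{47} \cdot \frac{345}{8314} = \frac{10005}{390758}$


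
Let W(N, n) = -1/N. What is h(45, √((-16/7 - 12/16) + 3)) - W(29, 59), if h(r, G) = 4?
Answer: 117/29 ≈ 4.0345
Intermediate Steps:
h(45, √((-16/7 - 12/16) + 3)) - W(29, 59) = 4 - (-1)/29 = 4 - 1*(-1/29) = 4 + 1/29 = 117/29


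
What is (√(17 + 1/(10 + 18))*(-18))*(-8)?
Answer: 216*√371/7 ≈ 594.35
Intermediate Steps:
(√(17 + 1/(10 + 18))*(-18))*(-8) = (√(17 + 1/28)*(-18))*(-8) = (√(477/28)*(-18))*(-8) = ((3*√371/14)*(-18))*(-8) = -27*√371/7*(-8) = 216*√371/7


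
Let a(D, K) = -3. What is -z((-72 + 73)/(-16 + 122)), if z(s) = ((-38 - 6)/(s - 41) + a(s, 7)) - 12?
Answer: 5501/395 ≈ 13.927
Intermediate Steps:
z(s) = -15 - 44/(-41 + s) (z(s) = ((-38 - 6)/(s - 41) - 3) - 12 = (-44/(-41 + s) - 3) - 12 = (-3 - 44/(-41 + s)) - 12 = -15 - 44/(-41 + s))
-z((-72 + 73)/(-16 + 122)) = -(571 - 15*(-72 + 73)/(-16 + 122))/(-41 + (-72 + 73)/(-16 + 122)) = -(571 - 15/106)/(-41 + 1/106) = -(571 - 15/106)/(-41 + 1*(1/106)) = -(571 - 15*1/106)/(-41 + 1/106) = -(571 - 15/106)/(-4345/106) = -(-106)*60511/(4345*106) = -1*(-5501/395) = 5501/395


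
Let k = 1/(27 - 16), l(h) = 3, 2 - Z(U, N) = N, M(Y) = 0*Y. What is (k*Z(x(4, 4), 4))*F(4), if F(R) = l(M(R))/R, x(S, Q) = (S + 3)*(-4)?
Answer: -3/22 ≈ -0.13636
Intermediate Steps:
x(S, Q) = -12 - 4*S (x(S, Q) = (3 + S)*(-4) = -12 - 4*S)
M(Y) = 0
Z(U, N) = 2 - N
k = 1/11 ≈ 0.090909
F(R) = 3/R
(k*Z(x(4, 4), 4))*F(4) = ((2 - 1*4)/11)*(3/4) = ((2 - 4)/11)*(3*(¼)) = ((1/11)*(-2))*(¾) = -2/11*¾ = -3/22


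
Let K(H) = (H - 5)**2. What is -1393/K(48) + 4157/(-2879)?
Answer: -11696740/5323271 ≈ -2.1973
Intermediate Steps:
K(H) = (-5 + H)**2
-1393/K(48) + 4157/(-2879) = -1393/(-5 + 48)**2 + 4157/(-2879) = -1393/(43**2) + 4157*(-1/2879) = -1393/1849 - 4157/2879 = -11696740/5323271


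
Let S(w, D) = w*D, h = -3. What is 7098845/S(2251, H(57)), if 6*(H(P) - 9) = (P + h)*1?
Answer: 7098845/40518 ≈ 175.20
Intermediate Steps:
H(P) = 17/2 + P/6 (H(P) = 9 + ((P - 3)*1)/6 = 9 + ((-3 + P)*1)/6 = 9 + (-3 + P)/6 = 9 + (-1/2 + P/6) = 17/2 + P/6)
S(w, D) = D*w
7098845/S(2251, H(57)) = 7098845/(((17/2 + (1/6)*57)*2251)) = 7098845/(((17/2 + 19/2)*2251)) = 7098845/((18*2251)) = 7098845/40518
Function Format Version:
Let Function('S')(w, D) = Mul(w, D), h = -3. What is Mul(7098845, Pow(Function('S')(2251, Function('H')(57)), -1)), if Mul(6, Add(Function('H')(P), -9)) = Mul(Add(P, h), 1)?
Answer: Rational(7098845, 40518) ≈ 175.20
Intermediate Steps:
Function('H')(P) = Add(Rational(17, 2), Mul(Rational(1, 6), P)) (Function('H')(P) = Add(9, Mul(Rational(1, 6), Mul(Add(P, -3), 1))) = Add(9, Mul(Rational(1, 6), Mul(Add(-3, P), 1))) = Add(9, Mul(Rational(1, 6), Add(-3, P))) = Add(9, Add(Rational(-1, 2), Mul(Rational(1, 6), P))) = Add(Rational(17, 2), Mul(Rational(1, 6), P)))
Function('S')(w, D) = Mul(D, w)
Mul(7098845, Pow(Function('S')(2251, Function('H')(57)), -1)) = Mul(7098845, Pow(Mul(Add(Rational(17, 2), Mul(Rational(1, 6), 57)), 2251), -1)) = Mul(7098845, Pow(Mul(Add(Rational(17, 2), Rational(19, 2)), 2251), -1)) = Mul(7098845, Pow(Mul(18, 2251), -1)) = Mul(7098845, Pow(40518, -1)) = Mul(7098845, Rational(1, 40518)) = Rational(7098845, 40518)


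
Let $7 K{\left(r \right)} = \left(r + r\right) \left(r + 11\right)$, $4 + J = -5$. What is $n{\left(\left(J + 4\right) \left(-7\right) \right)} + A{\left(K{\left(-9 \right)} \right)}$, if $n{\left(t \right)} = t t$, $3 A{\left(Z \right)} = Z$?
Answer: $\frac{8563}{7} \approx 1223.3$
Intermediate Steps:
$J = -9$ ($J = -4 - 5 = -9$)
$K{\left(r \right)} = \frac{2 r \left(11 + r\right)}{7}$ ($K{\left(r \right)} = \frac{\left(r + r\right) \left(r + 11\right)}{7} = \frac{2 r \left(11 + r\right)}{7}$)
$A{\left(Z \right)} = \frac{Z}{3}$
$n{\left(t \right)} = t^{2}$
$n{\left(\left(J + 4\right) \left(-7\right) \right)} + A{\left(K{\left(-9 \right)} \right)} = \left(\left(-9 + 4\right) \left(-7\right)\right)^{2} + \frac{\frac{2}{7} \left(-9\right) \left(11 - 9\right)}{3} = \left(\left(-5\right) \left(-7\right)\right)^{2} + \frac{\frac{2}{7} \left(-9\right) 2}{3} = 35^{2} + \frac{1}{3} \left(- \frac{36}{7}\right) = 1225 - \frac{12}{7} = \frac{8563}{7}$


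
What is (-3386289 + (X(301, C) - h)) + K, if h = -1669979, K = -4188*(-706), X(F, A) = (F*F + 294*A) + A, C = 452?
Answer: 1464359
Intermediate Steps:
X(F, A) = F² + 295*A (X(F, A) = (F² + 294*A) + A = F² + 295*A)
K = 2956728
(-3386289 + (X(301, C) - h)) + K = (-3386289 + ((301² + 295*452) - 1*(-1669979))) + 2956728 = (-3386289 + ((90601 + 133340) + 1669979)) + 2956728 = (-3386289 + (223941 + 1669979)) + 2956728 = (-3386289 + 1893920) + 2956728 = -1492369 + 2956728 = 1464359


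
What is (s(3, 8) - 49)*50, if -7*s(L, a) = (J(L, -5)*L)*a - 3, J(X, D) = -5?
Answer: -11000/7 ≈ -1571.4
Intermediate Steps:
s(L, a) = 3/7 + 5*L*a/7 (s(L, a) = -((-5*L)*a - 3)/7 = -(-5*L*a - 3)/7 = -(-3 - 5*L*a)/7 = 3/7 + 5*L*a/7)
(s(3, 8) - 49)*50 = ((3/7 + (5/7)*3*8) - 49)*50 = ((3/7 + 120/7) - 49)*50 = (123/7 - 49)*50 = -220/7*50 = -11000/7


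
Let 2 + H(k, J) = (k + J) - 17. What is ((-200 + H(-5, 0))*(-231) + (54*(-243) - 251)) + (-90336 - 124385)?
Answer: -176350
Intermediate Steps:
H(k, J) = -19 + J + k (H(k, J) = -2 + ((k + J) - 17) = -2 + ((J + k) - 17) = -2 + (-17 + J + k) = -19 + J + k)
((-200 + H(-5, 0))*(-231) + (54*(-243) - 251)) + (-90336 - 124385) = ((-200 + (-19 + 0 - 5))*(-231) + (54*(-243) - 251)) + (-90336 - 124385) = ((-200 - 24)*(-231) + (-13122 - 251)) - 214721 = (-224*(-231) - 13373) - 214721 = (51744 - 13373) - 214721 = 38371 - 214721 = -176350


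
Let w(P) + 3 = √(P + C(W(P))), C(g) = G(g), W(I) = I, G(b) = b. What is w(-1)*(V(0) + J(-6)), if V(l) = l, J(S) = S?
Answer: 18 - 6*I*√2 ≈ 18.0 - 8.4853*I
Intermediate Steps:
C(g) = g
w(P) = -3 + √2*√P (w(P) = -3 + √(P + P) = -3 + √(2*P) = -3 + √2*√P)
w(-1)*(V(0) + J(-6)) = (-3 + √2*√(-1))*(0 - 6) = (-3 + √2*I)*(-6) = (-3 + I*√2)*(-6) = 18 - 6*I*√2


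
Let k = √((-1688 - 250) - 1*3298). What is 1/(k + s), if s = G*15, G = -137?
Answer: -2055/4228261 - 2*I*√1309/4228261 ≈ -0.00048602 - 1.7113e-5*I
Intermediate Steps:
s = -2055 (s = -137*15 = -2055)
k = 2*I*√1309 (k = √(-1938 - 3298) = √(-5236) = 2*I*√1309 ≈ 72.36*I)
1/(k + s) = 1/(2*I*√1309 - 2055) = 1/(-2055 + 2*I*√1309)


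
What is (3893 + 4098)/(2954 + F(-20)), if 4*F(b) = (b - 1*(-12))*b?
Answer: 7991/2994 ≈ 2.6690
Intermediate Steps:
F(b) = b*(12 + b)/4 (F(b) = ((b - 1*(-12))*b)/4 = ((b + 12)*b)/4 = ((12 + b)*b)/4 = (b*(12 + b))/4 = b*(12 + b)/4)
(3893 + 4098)/(2954 + F(-20)) = (3893 + 4098)/(2954 + (¼)*(-20)*(12 - 20)) = 7991/(2954 + (¼)*(-20)*(-8)) = 7991/(2954 + 40) = 7991/2994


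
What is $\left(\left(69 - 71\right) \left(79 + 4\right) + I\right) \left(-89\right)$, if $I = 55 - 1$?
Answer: $9968$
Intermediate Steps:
$I = 54$ ($I = 55 - 1 = 54$)
$\left(\left(69 - 71\right) \left(79 + 4\right) + I\right) \left(-89\right) = \left(\left(69 - 71\right) \left(79 + 4\right) + 54\right) \left(-89\right) = \left(\left(-2\right) 83 + 54\right) \left(-89\right) = \left(-166 + 54\right) \left(-89\right) = \left(-112\right) \left(-89\right) = 9968$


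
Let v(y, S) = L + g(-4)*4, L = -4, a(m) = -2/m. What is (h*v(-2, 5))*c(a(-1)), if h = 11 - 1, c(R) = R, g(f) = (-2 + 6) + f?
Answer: -80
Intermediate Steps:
g(f) = 4 + f
v(y, S) = -4 (v(y, S) = -4 + (4 - 4)*4 = -4 + 0*4 = -4 + 0 = -4)
h = 10
(h*v(-2, 5))*c(a(-1)) = (10*(-4))*(-2/(-1)) = -(-80)*(-1) = -40*2 = -80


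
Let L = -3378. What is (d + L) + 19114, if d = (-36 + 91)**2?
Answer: 18761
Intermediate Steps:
d = 3025 (d = 55**2 = 3025)
(d + L) + 19114 = (3025 - 3378) + 19114 = -353 + 19114 = 18761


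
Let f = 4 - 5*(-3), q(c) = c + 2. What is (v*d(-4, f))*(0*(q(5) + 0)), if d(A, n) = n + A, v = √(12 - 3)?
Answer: 0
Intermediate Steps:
q(c) = 2 + c
f = 19 (f = 4 + 15 = 19)
v = 3 (v = √9 = 3)
d(A, n) = A + n
(v*d(-4, f))*(0*(q(5) + 0)) = (3*(-4 + 19))*(0*((2 + 5) + 0)) = (3*15)*(0*(7 + 0)) = 45*(0*7) = 45*0 = 0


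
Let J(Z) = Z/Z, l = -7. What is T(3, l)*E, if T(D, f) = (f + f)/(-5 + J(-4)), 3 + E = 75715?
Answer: 264992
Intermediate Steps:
E = 75712 (E = -3 + 75715 = 75712)
J(Z) = 1
T(D, f) = -f/2 (T(D, f) = (f + f)/(-5 + 1) = (2*f)/(-4) = (2*f)*(-1/4) = -f/2)
T(3, l)*E = -1/2*(-7)*75712 = (7/2)*75712 = 264992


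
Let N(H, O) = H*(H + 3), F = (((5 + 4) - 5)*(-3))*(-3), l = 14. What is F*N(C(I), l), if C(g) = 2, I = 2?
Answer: 360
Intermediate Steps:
F = 36 (F = ((9 - 5)*(-3))*(-3) = (4*(-3))*(-3) = -12*(-3) = 36)
N(H, O) = H*(3 + H)
F*N(C(I), l) = 36*(2*(3 + 2)) = 36*(2*5) = 36*10 = 360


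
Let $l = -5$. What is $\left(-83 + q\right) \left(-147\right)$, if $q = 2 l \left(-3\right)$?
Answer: $7791$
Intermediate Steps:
$q = 30$ ($q = 2 \left(-5\right) \left(-3\right) = \left(-10\right) \left(-3\right) = 30$)
$\left(-83 + q\right) \left(-147\right) = \left(-83 + 30\right) \left(-147\right) = \left(-53\right) \left(-147\right) = 7791$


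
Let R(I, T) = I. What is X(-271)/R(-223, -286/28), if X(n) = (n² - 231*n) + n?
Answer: -135771/223 ≈ -608.84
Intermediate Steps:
X(n) = n² - 230*n
X(-271)/R(-223, -286/28) = -271*(-230 - 271)/(-223) = -271*(-501)*(-1/223) = 135771*(-1/223) = -135771/223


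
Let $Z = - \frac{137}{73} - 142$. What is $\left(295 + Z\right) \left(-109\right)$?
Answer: $- \frac{1202488}{73} \approx -16472.0$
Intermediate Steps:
$Z = - \frac{10503}{73}$ ($Z = \left(-137\right) \frac{1}{73} - 142 = - \frac{137}{73} - 142 = - \frac{10503}{73} \approx -143.88$)
$\left(295 + Z\right) \left(-109\right) = \left(295 - \frac{10503}{73}\right) \left(-109\right) = \frac{11032}{73} \left(-109\right) = - \frac{1202488}{73}$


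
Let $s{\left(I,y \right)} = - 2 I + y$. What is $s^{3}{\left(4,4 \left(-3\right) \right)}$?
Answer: $-8000$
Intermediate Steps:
$s{\left(I,y \right)} = y - 2 I$
$s^{3}{\left(4,4 \left(-3\right) \right)} = \left(4 \left(-3\right) - 8\right)^{3} = \left(-12 - 8\right)^{3} = \left(-20\right)^{3} = -8000$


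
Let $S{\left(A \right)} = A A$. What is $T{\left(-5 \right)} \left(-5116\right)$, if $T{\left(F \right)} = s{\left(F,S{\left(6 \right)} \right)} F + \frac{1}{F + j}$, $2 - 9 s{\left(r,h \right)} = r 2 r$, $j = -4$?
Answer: $- \frac{1222724}{9} \approx -1.3586 \cdot 10^{5}$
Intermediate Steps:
$S{\left(A \right)} = A^{2}$
$s{\left(r,h \right)} = \frac{2}{9} - \frac{2 r^{2}}{9}$ ($s{\left(r,h \right)} = \frac{2}{9} - \frac{r 2 r}{9} = \frac{2}{9} - \frac{2 r r}{9} = \frac{2}{9} - \frac{2 r^{2}}{9}$)
$T{\left(F \right)} = \frac{1}{-4 + F} + F \left(\frac{2}{9} - \frac{2 F^{2}}{9}\right)$ ($T{\left(F \right)} = \left(\frac{2}{9} - \frac{2 F^{2}}{9}\right) F + \frac{1}{F - 4} = F \left(\frac{2}{9} - \frac{2 F^{2}}{9}\right) + \frac{1}{-4 + F} = \frac{1}{-4 + F} + F \left(\frac{2}{9} - \frac{2 F^{2}}{9}\right)$)
$T{\left(-5 \right)} \left(-5116\right) = \frac{9 + 2 \left(-5\right)^{2} \left(1 - \left(-5\right)^{2}\right) + 8 \left(-5\right) \left(-1 + \left(-5\right)^{2}\right)}{9 \left(-4 - 5\right)} \left(-5116\right) = \frac{9 + 2 \cdot 25 \left(1 - 25\right) + 8 \left(-5\right) \left(-1 + 25\right)}{9 \left(-9\right)} \left(-5116\right) = \frac{1}{9} \left(- \frac{1}{9}\right) \left(9 + 2 \cdot 25 \left(1 - 25\right) + 8 \left(-5\right) 24\right) \left(-5116\right) = \frac{1}{9} \left(- \frac{1}{9}\right) \left(9 + 2 \cdot 25 \left(-24\right) - 960\right) \left(-5116\right) = \frac{1}{9} \left(- \frac{1}{9}\right) \left(9 - 1200 - 960\right) \left(-5116\right) = \frac{1}{9} \left(- \frac{1}{9}\right) \left(-2151\right) \left(-5116\right) = \frac{239}{9} \left(-5116\right) = - \frac{1222724}{9}$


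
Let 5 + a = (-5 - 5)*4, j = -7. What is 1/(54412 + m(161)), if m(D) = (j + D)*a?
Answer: 1/47482 ≈ 2.1061e-5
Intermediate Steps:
a = -45 (a = -5 + (-5 - 5)*4 = -5 - 10*4 = -5 - 40 = -45)
m(D) = 315 - 45*D (m(D) = (-7 + D)*(-45) = 315 - 45*D)
1/(54412 + m(161)) = 1/(54412 + (315 - 45*161)) = 1/(54412 + (315 - 7245)) = 1/(54412 - 6930) = 1/47482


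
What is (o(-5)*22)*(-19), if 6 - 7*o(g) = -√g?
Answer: -2508/7 - 418*I*√5/7 ≈ -358.29 - 133.53*I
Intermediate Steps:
o(g) = 6/7 + √g/7 (o(g) = 6/7 - (-1)*√g/7 = 6/7 + √g/7)
(o(-5)*22)*(-19) = ((6/7 + √(-5)/7)*22)*(-19) = ((6/7 + (I*√5)/7)*22)*(-19) = ((6/7 + I*√5/7)*22)*(-19) = (132/7 + 22*I*√5/7)*(-19) = -2508/7 - 418*I*√5/7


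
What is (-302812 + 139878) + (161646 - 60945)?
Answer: -62233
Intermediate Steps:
(-302812 + 139878) + (161646 - 60945) = -162934 + 100701 = -62233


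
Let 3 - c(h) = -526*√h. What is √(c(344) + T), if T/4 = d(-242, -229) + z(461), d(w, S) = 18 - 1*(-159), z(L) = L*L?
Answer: √(850795 + 1052*√86) ≈ 927.66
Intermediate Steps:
z(L) = L²
c(h) = 3 + 526*√h (c(h) = 3 - (-526)*√h = 3 + 526*√h)
d(w, S) = 177 (d(w, S) = 18 + 159 = 177)
T = 850792 (T = 4*(177 + 461²) = 4*(177 + 212521) = 4*212698 = 850792)
√(c(344) + T) = √((3 + 526*√344) + 850792) = √((3 + 526*(2*√86)) + 850792) = √((3 + 1052*√86) + 850792) = √(850795 + 1052*√86)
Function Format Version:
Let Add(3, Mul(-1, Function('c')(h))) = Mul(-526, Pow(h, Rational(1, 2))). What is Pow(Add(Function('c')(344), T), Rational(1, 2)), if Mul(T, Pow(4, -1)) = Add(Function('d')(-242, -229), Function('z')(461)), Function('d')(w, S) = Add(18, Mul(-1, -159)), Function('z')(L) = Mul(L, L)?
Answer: Pow(Add(850795, Mul(1052, Pow(86, Rational(1, 2)))), Rational(1, 2)) ≈ 927.66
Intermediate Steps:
Function('z')(L) = Pow(L, 2)
Function('c')(h) = Add(3, Mul(526, Pow(h, Rational(1, 2)))) (Function('c')(h) = Add(3, Mul(-1, Mul(-526, Pow(h, Rational(1, 2))))) = Add(3, Mul(526, Pow(h, Rational(1, 2)))))
Function('d')(w, S) = 177 (Function('d')(w, S) = Add(18, 159) = 177)
T = 850792 (T = Mul(4, Add(177, Pow(461, 2))) = Mul(4, Add(177, 212521)) = Mul(4, 212698) = 850792)
Pow(Add(Function('c')(344), T), Rational(1, 2)) = Pow(Add(Add(3, Mul(526, Pow(344, Rational(1, 2)))), 850792), Rational(1, 2)) = Pow(Add(Add(3, Mul(526, Mul(2, Pow(86, Rational(1, 2))))), 850792), Rational(1, 2)) = Pow(Add(Add(3, Mul(1052, Pow(86, Rational(1, 2)))), 850792), Rational(1, 2)) = Pow(Add(850795, Mul(1052, Pow(86, Rational(1, 2)))), Rational(1, 2))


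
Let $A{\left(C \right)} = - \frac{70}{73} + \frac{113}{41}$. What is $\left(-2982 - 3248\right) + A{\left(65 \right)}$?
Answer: $- \frac{18641011}{2993} \approx -6228.2$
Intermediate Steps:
$A{\left(C \right)} = \frac{5379}{2993}$ ($A{\left(C \right)} = \left(-70\right) \frac{1}{73} + 113 \cdot \frac{1}{41} = - \frac{70}{73} + \frac{113}{41} = \frac{5379}{2993}$)
$\left(-2982 - 3248\right) + A{\left(65 \right)} = \left(-2982 - 3248\right) + \frac{5379}{2993} = -6230 + \frac{5379}{2993} = - \frac{18641011}{2993}$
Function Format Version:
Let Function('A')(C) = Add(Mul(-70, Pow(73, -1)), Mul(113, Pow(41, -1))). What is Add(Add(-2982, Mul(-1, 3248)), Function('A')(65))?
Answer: Rational(-18641011, 2993) ≈ -6228.2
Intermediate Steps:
Function('A')(C) = Rational(5379, 2993) (Function('A')(C) = Add(Mul(-70, Rational(1, 73)), Mul(113, Rational(1, 41))) = Add(Rational(-70, 73), Rational(113, 41)) = Rational(5379, 2993))
Add(Add(-2982, Mul(-1, 3248)), Function('A')(65)) = Add(Add(-2982, Mul(-1, 3248)), Rational(5379, 2993)) = Add(Add(-2982, -3248), Rational(5379, 2993)) = Add(-6230, Rational(5379, 2993)) = Rational(-18641011, 2993)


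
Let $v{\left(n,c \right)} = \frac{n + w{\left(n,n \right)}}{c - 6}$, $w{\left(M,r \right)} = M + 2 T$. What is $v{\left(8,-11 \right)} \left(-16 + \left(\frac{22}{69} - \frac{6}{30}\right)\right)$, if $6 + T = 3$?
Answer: $\frac{10958}{1173} \approx 9.3419$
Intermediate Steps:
$T = -3$ ($T = -6 + 3 = -3$)
$w{\left(M,r \right)} = -6 + M$ ($w{\left(M,r \right)} = M + 2 \left(-3\right) = M - 6 = -6 + M$)
$v{\left(n,c \right)} = \frac{-6 + 2 n}{-6 + c}$ ($v{\left(n,c \right)} = \frac{n + \left(-6 + n\right)}{c - 6} = \frac{-6 + 2 n}{-6 + c}$)
$v{\left(8,-11 \right)} \left(-16 + \left(\frac{22}{69} - \frac{6}{30}\right)\right) = \frac{2 \left(-3 + 8\right)}{-6 - 11} \left(-16 + \left(\frac{22}{69} - \frac{6}{30}\right)\right) = 2 \frac{1}{-17} \cdot 5 \left(-16 + \left(22 \cdot \frac{1}{69} - \frac{1}{5}\right)\right) = 2 \left(- \frac{1}{17}\right) 5 \left(-16 + \left(\frac{22}{69} - \frac{1}{5}\right)\right) = - \frac{10 \left(-16 + \frac{41}{345}\right)}{17} = \left(- \frac{10}{17}\right) \left(- \frac{5479}{345}\right) = \frac{10958}{1173}$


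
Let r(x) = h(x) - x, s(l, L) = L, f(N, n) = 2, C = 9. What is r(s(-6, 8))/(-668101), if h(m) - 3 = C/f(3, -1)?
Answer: 1/1336202 ≈ 7.4839e-7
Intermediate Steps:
h(m) = 15/2 (h(m) = 3 + 9/2 = 15/2)
r(x) = 15/2 - x
r(s(-6, 8))/(-668101) = (15/2 - 1*8)/(-668101) = (15/2 - 8)*(-1/668101) = -1/2*(-1/668101) = 1/1336202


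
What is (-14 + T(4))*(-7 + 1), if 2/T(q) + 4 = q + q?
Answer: 81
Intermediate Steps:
T(q) = 2/(-4 + 2*q) (T(q) = 2/(-4 + (q + q)) = 2/(-4 + 2*q))
(-14 + T(4))*(-7 + 1) = (-14 + 1/(-2 + 4))*(-7 + 1) = (-14 + 1/2)*(-6) = (-14 + ½)*(-6) = -27/2*(-6) = 81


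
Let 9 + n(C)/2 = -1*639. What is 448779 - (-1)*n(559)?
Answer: 447483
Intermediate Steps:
n(C) = -1296 (n(C) = -18 + 2*(-1*639) = -18 + 2*(-639) = -18 - 1278 = -1296)
448779 - (-1)*n(559) = 448779 - (-1)*(-1296) = 448779 - 1*1296 = 448779 - 1296 = 447483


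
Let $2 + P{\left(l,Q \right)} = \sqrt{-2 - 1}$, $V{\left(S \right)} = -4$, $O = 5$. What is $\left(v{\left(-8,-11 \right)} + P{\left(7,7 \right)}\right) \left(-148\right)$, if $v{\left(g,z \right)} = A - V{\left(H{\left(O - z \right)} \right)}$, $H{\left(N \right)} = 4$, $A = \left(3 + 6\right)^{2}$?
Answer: $-12284 - 148 i \sqrt{3} \approx -12284.0 - 256.34 i$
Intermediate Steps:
$A = 81$ ($A = 9^{2} = 81$)
$P{\left(l,Q \right)} = -2 + i \sqrt{3}$ ($P{\left(l,Q \right)} = -2 + \sqrt{-2 - 1} = -2 + \sqrt{-3} = -2 + i \sqrt{3}$)
$v{\left(g,z \right)} = 85$ ($v{\left(g,z \right)} = 81 - -4 = 81 + 4 = 85$)
$\left(v{\left(-8,-11 \right)} + P{\left(7,7 \right)}\right) \left(-148\right) = \left(85 - \left(2 - i \sqrt{3}\right)\right) \left(-148\right) = \left(83 + i \sqrt{3}\right) \left(-148\right) = -12284 - 148 i \sqrt{3}$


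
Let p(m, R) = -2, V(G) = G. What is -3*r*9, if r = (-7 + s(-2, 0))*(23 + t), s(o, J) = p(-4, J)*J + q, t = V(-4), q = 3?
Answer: 2052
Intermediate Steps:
t = -4
s(o, J) = 3 - 2*J (s(o, J) = -2*J + 3 = 3 - 2*J)
r = -76 (r = (-7 + (3 - 2*0))*(23 - 4) = (-7 + (3 + 0))*19 = (-7 + 3)*19 = -4*19 = -76)
-3*r*9 = -3*(-76)*9 = 228*9 = 2052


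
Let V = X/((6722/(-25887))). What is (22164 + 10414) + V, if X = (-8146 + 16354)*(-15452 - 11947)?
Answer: 2910986049610/3361 ≈ 8.6611e+8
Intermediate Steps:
X = -224890992 (X = 8208*(-27399) = -224890992)
V = 2910876554952/3361 (V = -224890992/(6722/(-25887)) = -224890992/(6722*(-1/25887)) = -224890992/(-6722/25887) = -224890992*(-25887/6722) = 2910876554952/3361 ≈ 8.6607e+8)
(22164 + 10414) + V = (22164 + 10414) + 2910876554952/3361 = 32578 + 2910876554952/3361 = 2910986049610/3361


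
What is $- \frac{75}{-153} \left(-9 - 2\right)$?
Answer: $- \frac{275}{51} \approx -5.3922$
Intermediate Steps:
$- \frac{75}{-153} \left(-9 - 2\right) = \left(-75\right) \left(- \frac{1}{153}\right) \left(-9 - 2\right) = \frac{25}{51} \left(-11\right) = - \frac{275}{51}$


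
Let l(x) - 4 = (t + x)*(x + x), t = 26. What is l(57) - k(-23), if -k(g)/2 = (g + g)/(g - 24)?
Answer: 444994/47 ≈ 9468.0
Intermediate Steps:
k(g) = -4*g/(-24 + g) (k(g) = -2*(g + g)/(g - 24) = -2*2*g/(-24 + g) = -4*g/(-24 + g))
l(x) = 4 + 2*x*(26 + x) (l(x) = 4 + (26 + x)*(x + x) = 4 + (26 + x)*(2*x) = 4 + 2*x*(26 + x))
l(57) - k(-23) = (4 + 2*57² + 52*57) - (-4)*(-23)/(-24 - 23) = (4 + 2*3249 + 2964) - (-4)*(-23)/(-47) = (4 + 6498 + 2964) - (-4)*(-23)*(-1)/47 = 9466 - 1*(-92/47) = 9466 + 92/47 = 444994/47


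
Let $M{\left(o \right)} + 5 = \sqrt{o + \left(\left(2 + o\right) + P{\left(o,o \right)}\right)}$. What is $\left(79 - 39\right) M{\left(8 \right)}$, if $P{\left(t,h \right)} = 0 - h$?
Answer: $-200 + 40 \sqrt{10} \approx -73.509$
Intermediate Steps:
$P{\left(t,h \right)} = - h$
$M{\left(o \right)} = -5 + \sqrt{2 + o}$ ($M{\left(o \right)} = -5 + \sqrt{o + \left(\left(2 + o\right) - o\right)} = -5 + \sqrt{o + 2} = -5 + \sqrt{2 + o}$)
$\left(79 - 39\right) M{\left(8 \right)} = \left(79 - 39\right) \left(-5 + \sqrt{2 + 8}\right) = 40 \left(-5 + \sqrt{10}\right) = -200 + 40 \sqrt{10}$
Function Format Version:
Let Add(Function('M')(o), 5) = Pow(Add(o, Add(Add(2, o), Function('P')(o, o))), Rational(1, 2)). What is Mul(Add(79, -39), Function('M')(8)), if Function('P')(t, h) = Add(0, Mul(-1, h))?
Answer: Add(-200, Mul(40, Pow(10, Rational(1, 2)))) ≈ -73.509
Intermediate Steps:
Function('P')(t, h) = Mul(-1, h)
Function('M')(o) = Add(-5, Pow(Add(2, o), Rational(1, 2))) (Function('M')(o) = Add(-5, Pow(Add(o, Add(Add(2, o), Mul(-1, o))), Rational(1, 2))) = Add(-5, Pow(Add(o, 2), Rational(1, 2))) = Add(-5, Pow(Add(2, o), Rational(1, 2))))
Mul(Add(79, -39), Function('M')(8)) = Mul(Add(79, -39), Add(-5, Pow(Add(2, 8), Rational(1, 2)))) = Mul(40, Add(-5, Pow(10, Rational(1, 2)))) = Add(-200, Mul(40, Pow(10, Rational(1, 2))))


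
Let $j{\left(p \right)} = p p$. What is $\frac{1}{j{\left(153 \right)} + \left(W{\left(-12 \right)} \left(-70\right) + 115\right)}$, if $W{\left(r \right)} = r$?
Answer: $\frac{1}{24364} \approx 4.1044 \cdot 10^{-5}$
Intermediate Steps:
$j{\left(p \right)} = p^{2}$
$\frac{1}{j{\left(153 \right)} + \left(W{\left(-12 \right)} \left(-70\right) + 115\right)} = \frac{1}{153^{2} + \left(\left(-12\right) \left(-70\right) + 115\right)} = \frac{1}{23409 + \left(840 + 115\right)} = \frac{1}{23409 + 955} = \frac{1}{24364}$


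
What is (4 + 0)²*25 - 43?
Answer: 357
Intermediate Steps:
(4 + 0)²*25 - 43 = 4²*25 - 43 = 16*25 - 43 = 400 - 43 = 357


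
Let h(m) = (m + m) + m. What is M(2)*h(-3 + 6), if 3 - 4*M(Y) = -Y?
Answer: 45/4 ≈ 11.250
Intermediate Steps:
M(Y) = ¾ + Y/4 (M(Y) = ¾ - (-1)*Y/4 = ¾ + Y/4)
h(m) = 3*m (h(m) = 2*m + m = 3*m)
M(2)*h(-3 + 6) = (¾ + (¼)*2)*(3*(-3 + 6)) = (¾ + ½)*(3*3) = (5/4)*9 = 45/4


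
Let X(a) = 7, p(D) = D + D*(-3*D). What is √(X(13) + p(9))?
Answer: I*√227 ≈ 15.067*I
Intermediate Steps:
p(D) = D - 3*D²
√(X(13) + p(9)) = √(7 + 9*(1 - 3*9)) = √(7 + 9*(1 - 27)) = √(7 + 9*(-26)) = √(7 - 234) = √(-227) = I*√227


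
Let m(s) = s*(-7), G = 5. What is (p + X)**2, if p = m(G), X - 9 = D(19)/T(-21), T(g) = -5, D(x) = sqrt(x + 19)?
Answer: (130 + sqrt(38))**2/25 ≈ 741.63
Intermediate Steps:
D(x) = sqrt(19 + x)
m(s) = -7*s
X = 9 - sqrt(38)/5 (X = 9 + sqrt(19 + 19)/(-5) = 9 + sqrt(38)*(-1/5) = 9 - sqrt(38)/5 ≈ 7.7671)
p = -35 (p = -7*5 = -35)
(p + X)**2 = (-35 + (9 - sqrt(38)/5))**2 = (-26 - sqrt(38)/5)**2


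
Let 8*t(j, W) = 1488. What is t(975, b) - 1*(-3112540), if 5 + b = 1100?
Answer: 3112726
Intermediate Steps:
b = 1095 (b = -5 + 1100 = 1095)
t(j, W) = 186 (t(j, W) = (⅛)*1488 = 186)
t(975, b) - 1*(-3112540) = 186 - 1*(-3112540) = 186 + 3112540 = 3112726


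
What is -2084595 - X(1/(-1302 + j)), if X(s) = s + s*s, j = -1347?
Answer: -14628022115947/7017201 ≈ -2.0846e+6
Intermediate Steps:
X(s) = s + s**2
-2084595 - X(1/(-1302 + j)) = -2084595 - (1 + 1/(-1302 - 1347))/(-1302 - 1347) = -2084595 - (1 + 1/(-2649))/(-2649) = -2084595 - (-1)*(1 - 1/2649)/2649 = -2084595 - (-1)*2648/(2649*2649) = -2084595 - 1*(-2648/7017201) = -2084595 + 2648/7017201 = -14628022115947/7017201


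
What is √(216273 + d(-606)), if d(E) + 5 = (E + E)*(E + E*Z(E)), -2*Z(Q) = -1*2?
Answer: 2*√421303 ≈ 1298.2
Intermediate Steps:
Z(Q) = 1 (Z(Q) = -(-1)*2/2 = -½*(-2) = 1)
d(E) = -5 + 4*E² (d(E) = -5 + (E + E)*(E + E*1) = -5 + (2*E)*(E + E) = -5 + (2*E)*(2*E) = -5 + 4*E²)
√(216273 + d(-606)) = √(216273 + (-5 + 4*(-606)²)) = √(216273 + (-5 + 4*367236)) = √(216273 + (-5 + 1468944)) = √(216273 + 1468939) = √1685212 = 2*√421303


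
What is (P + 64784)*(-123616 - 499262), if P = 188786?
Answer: -157943174460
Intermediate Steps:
(P + 64784)*(-123616 - 499262) = (188786 + 64784)*(-123616 - 499262) = 253570*(-622878) = -157943174460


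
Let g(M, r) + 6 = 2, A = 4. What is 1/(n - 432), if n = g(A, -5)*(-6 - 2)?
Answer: -1/400 ≈ -0.0025000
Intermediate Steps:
g(M, r) = -4 (g(M, r) = -6 + 2 = -4)
n = 32 (n = -4*(-6 - 2) = -4*(-8) = 32)
1/(n - 432) = 1/(32 - 432) = 1/(-400) = -1/400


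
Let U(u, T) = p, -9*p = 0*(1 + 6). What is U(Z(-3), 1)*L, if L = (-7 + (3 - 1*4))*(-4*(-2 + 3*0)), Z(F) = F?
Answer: 0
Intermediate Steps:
p = 0 (p = -0*(1 + 6) = -0*7 = -⅑*0 = 0)
U(u, T) = 0
L = -64 (L = (-7 + (3 - 4))*(-4*(-2 + 0)) = (-7 - 1)*(-4*(-2)) = -8*8 = -64)
U(Z(-3), 1)*L = 0*(-64) = 0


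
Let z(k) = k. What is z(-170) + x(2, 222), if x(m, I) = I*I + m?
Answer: 49116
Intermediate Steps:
x(m, I) = m + I² (x(m, I) = I² + m = m + I²)
z(-170) + x(2, 222) = -170 + (2 + 222²) = -170 + (2 + 49284) = -170 + 49286 = 49116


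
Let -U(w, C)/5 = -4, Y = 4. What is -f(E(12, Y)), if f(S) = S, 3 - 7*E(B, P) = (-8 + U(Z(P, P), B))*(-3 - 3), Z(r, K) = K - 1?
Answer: -75/7 ≈ -10.714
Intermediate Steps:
Z(r, K) = -1 + K
U(w, C) = 20 (U(w, C) = -5*(-4) = 20)
E(B, P) = 75/7 (E(B, P) = 3/7 - (-8 + 20)*(-3 - 3)/7 = 3/7 - 12*(-6)/7 = 3/7 - 1/7*(-72) = 3/7 + 72/7 = 75/7)
-f(E(12, Y)) = -1*75/7 = -75/7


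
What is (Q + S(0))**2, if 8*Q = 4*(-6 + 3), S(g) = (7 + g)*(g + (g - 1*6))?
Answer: 7569/4 ≈ 1892.3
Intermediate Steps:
S(g) = (-6 + 2*g)*(7 + g) (S(g) = (7 + g)*(g + (g - 6)) = (7 + g)*(g + (-6 + g)) = (7 + g)*(-6 + 2*g) = (-6 + 2*g)*(7 + g))
Q = -3/2 (Q = (4*(-6 + 3))/8 = (4*(-3))/8 = (1/8)*(-12) = -3/2 ≈ -1.5000)
(Q + S(0))**2 = (-3/2 + (-42 + 2*0**2 + 8*0))**2 = (-3/2 + (-42 + 2*0 + 0))**2 = (-3/2 + (-42 + 0 + 0))**2 = (-3/2 - 42)**2 = (-87/2)**2 = 7569/4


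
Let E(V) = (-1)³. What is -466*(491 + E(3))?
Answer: -228340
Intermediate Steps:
E(V) = -1
-466*(491 + E(3)) = -466*(491 - 1) = -466*490 = -228340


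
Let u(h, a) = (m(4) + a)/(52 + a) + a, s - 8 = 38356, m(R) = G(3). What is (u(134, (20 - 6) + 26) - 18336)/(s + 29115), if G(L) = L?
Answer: -561063/2069356 ≈ -0.27113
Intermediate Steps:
m(R) = 3
s = 38364 (s = 8 + 38356 = 38364)
u(h, a) = a + (3 + a)/(52 + a) (u(h, a) = (3 + a)/(52 + a) + a = a + (3 + a)/(52 + a))
(u(134, (20 - 6) + 26) - 18336)/(s + 29115) = ((3 + ((20 - 6) + 26)**2 + 53*((20 - 6) + 26))/(52 + ((20 - 6) + 26)) - 18336)/(38364 + 29115) = ((3 + (14 + 26)**2 + 53*(14 + 26))/(52 + (14 + 26)) - 18336)/67479 = ((3 + 40**2 + 53*40)/(52 + 40) - 18336)*(1/67479) = ((3 + 1600 + 2120)/92 - 18336)*(1/67479) = ((1/92)*3723 - 18336)*(1/67479) = (3723/92 - 18336)*(1/67479) = -1683189/92*1/67479 = -561063/2069356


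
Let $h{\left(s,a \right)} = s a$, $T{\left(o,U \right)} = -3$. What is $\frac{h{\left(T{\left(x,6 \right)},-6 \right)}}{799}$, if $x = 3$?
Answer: $\frac{18}{799} \approx 0.022528$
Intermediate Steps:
$h{\left(s,a \right)} = a s$
$\frac{h{\left(T{\left(x,6 \right)},-6 \right)}}{799} = \frac{\left(-6\right) \left(-3\right)}{799} = 18 \cdot \frac{1}{799} = \frac{18}{799}$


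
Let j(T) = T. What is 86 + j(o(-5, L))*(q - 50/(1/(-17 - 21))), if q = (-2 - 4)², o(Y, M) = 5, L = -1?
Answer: 9766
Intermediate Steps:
q = 36 (q = (-6)² = 36)
86 + j(o(-5, L))*(q - 50/(1/(-17 - 21))) = 86 + 5*(36 - 50/(1/(-17 - 21))) = 86 + 5*(36 - 50/(1/(-38))) = 86 + 5*(36 - 50/(-1/38)) = 86 + 5*(36 - 50*(-38)) = 86 + 5*(36 + 1900) = 86 + 5*1936 = 86 + 9680 = 9766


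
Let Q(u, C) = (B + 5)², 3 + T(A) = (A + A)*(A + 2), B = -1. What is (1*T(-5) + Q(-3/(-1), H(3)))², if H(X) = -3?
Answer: 1849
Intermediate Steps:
T(A) = -3 + 2*A*(2 + A) (T(A) = -3 + (A + A)*(A + 2) = -3 + (2*A)*(2 + A) = -3 + 2*A*(2 + A))
Q(u, C) = 16 (Q(u, C) = (-1 + 5)² = 4² = 16)
(1*T(-5) + Q(-3/(-1), H(3)))² = (1*(-3 + 2*(-5)² + 4*(-5)) + 16)² = (1*(-3 + 2*25 - 20) + 16)² = (1*(-3 + 50 - 20) + 16)² = (1*27 + 16)² = (27 + 16)² = 43² = 1849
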